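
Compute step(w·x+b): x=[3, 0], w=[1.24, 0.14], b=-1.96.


z = (3)·(1.24) + (0)·(0.14) - 1.96
  = 1.76
step(z) = 1 (z≥0)

1


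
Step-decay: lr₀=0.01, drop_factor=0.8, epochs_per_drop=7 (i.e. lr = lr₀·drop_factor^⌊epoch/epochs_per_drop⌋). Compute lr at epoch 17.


n_drops = ⌊17/7⌋ = 2
lr = 0.01·0.8^2 = 0.01·0.64 = 0.0064

0.0064


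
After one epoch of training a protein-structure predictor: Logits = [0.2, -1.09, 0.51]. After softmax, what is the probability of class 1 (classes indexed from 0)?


Exponentials: e^0.2=1.2214, e^-1.09=0.3362, e^0.51=1.6653
Sum = 3.2229
Softmax = [0.379, 0.1043, 0.5167]
p[1] = 0.3362/3.2229 = 0.1043

0.1043


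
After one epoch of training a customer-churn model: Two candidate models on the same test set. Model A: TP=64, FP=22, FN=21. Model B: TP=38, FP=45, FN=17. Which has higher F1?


Model A: P=64/86=0.7442, R=64/85=0.7529, F1=2PR/(P+R)=2TP/(2TP+FP+FN)=128/171=0.7485
Model B: P=38/83=0.4578, R=38/55=0.6909, F1=2PR/(P+R)=2TP/(2TP+FP+FN)=76/138=0.5507
0.7485 > 0.5507 → Model A

Model A


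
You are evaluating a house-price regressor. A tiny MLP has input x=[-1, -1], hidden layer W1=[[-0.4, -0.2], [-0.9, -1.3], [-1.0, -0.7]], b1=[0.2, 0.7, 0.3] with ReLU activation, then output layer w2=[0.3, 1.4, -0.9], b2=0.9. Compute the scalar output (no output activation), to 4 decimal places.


z1[0] = (-0.4)·(-1) + (-0.2)·(-1) + 0.2 = 0.8
z1[1] = (-0.9)·(-1) + (-1.3)·(-1) + 0.7 = 2.9
z1[2] = (-1.0)·(-1) + (-0.7)·(-1) + 0.3 = 2.0
h = ReLU(z1) = [0.8, 2.9, 2.0]
output = (0.3)·(0.8) + (1.4)·(2.9) + (-0.9)·(2.0) + 0.9 = 3.4

3.4


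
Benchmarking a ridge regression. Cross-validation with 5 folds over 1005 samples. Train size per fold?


Fold size = 1005/5 = 201
Training per fold = 1005 - 201 = 804

804


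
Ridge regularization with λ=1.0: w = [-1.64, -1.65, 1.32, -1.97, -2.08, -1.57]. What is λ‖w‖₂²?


‖w‖₂² = (-1.64)² + (-1.65)² + (1.32)² + (-1.97)² + (-2.08)² + (-1.57)²
     = 2.6896 + 2.7225 + 1.7424 + 3.8809 + 4.3264 + 2.4649
     = 17.8267
λ·‖w‖₂² = 1.0·17.8267 = 17.8267

17.8267


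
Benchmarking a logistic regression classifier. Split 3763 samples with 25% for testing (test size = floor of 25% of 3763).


Test = ⌊3763·25/100⌋ = 940
Train = 3763 - 940 = 2823

Train: 2823, Test: 940


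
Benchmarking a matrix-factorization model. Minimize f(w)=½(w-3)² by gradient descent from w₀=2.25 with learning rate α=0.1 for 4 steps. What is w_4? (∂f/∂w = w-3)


step 1: grad = 2.25-3 = -0.75; w = 2.25 - 0.1·(-0.75) = 2.325
step 2: grad = 2.325-3 = -0.675; w = 2.325 - 0.1·(-0.675) = 2.3925
step 3: grad = 2.3925-3 = -0.6075; w = 2.3925 - 0.1·(-0.6075) = 2.45325
step 4: grad = 2.45325-3 = -0.54675; w = 2.45325 - 0.1·(-0.54675) = 2.507925

2.507925


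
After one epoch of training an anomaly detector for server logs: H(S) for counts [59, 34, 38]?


Probabilities: [59/131, 34/131, 38/131] ≈ [0.4504, 0.2595, 0.2901]
H = -((59/131)·log₂(59/131) + (34/131)·log₂(34/131) + (38/131)·log₂(38/131))
  = 1.5413 bits

1.5413 bits


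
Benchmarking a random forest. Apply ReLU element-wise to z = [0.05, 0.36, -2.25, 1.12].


ReLU(0.05) = max(0, 0.05) = 0.05
ReLU(0.36) = max(0, 0.36) = 0.36
ReLU(-2.25) = max(0, -2.25) = 0.0
ReLU(1.12) = max(0, 1.12) = 1.12
result = [0.05, 0.36, 0.0, 1.12]

[0.05, 0.36, 0.0, 1.12]


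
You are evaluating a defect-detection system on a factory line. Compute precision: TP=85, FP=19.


Precision = TP/(TP+FP)
= 85/(85+19)
= 85/104 = 81.73%

81.73%


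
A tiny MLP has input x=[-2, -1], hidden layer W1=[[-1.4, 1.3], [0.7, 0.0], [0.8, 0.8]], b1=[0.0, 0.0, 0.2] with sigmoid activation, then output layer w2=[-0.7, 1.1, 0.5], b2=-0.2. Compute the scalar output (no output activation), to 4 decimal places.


z1[0] = (-1.4)·(-2) + (1.3)·(-1) + 0.0 = 1.5
z1[1] = (0.7)·(-2) + (0.0)·(-1) + 0.0 = -1.4
z1[2] = (0.8)·(-2) + (0.8)·(-1) + 0.2 = -2.2
h = sigmoid(z1) = [0.8176, 0.1978, 0.0998]
output = (-0.7)·(0.8176) + (1.1)·(0.1978) + (0.5)·(0.0998) - 0.2 = -0.5048

-0.5048


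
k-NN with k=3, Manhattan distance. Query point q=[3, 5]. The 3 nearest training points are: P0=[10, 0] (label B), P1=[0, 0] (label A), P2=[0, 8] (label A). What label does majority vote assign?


d(q,P0) = 12  (label B)
d(q,P1) = 8  (label A)
d(q,P2) = 6  (label A)
Votes: A=2, B=1
Majority → A

A


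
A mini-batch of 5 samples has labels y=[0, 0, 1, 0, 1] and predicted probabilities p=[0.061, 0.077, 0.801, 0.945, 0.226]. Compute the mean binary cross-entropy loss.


L[0] = -ln(1-0.061) = -ln(0.939) = 0.0629
L[1] = -ln(1-0.077) = -ln(0.923) = 0.0801
L[2] = -ln(0.801) = 0.2219
L[3] = -ln(1-0.945) = -ln(0.055) = 2.9004
L[4] = -ln(0.226) = 1.4872
mean = (0.0629 + 0.0801 + 0.2219 + 2.9004 + 1.4872)/5 = 0.9505

0.9505


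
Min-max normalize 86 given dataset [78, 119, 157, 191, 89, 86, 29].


min=29, max=191
(86-29)/(191-29) = 57/162 = 0.3519

0.3519


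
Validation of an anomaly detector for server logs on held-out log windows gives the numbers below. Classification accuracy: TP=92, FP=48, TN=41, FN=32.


Accuracy = (TP+TN)/(TP+TN+FP+FN)
= (92+41)/(213)
= 133/213 = 62.44%

62.44%


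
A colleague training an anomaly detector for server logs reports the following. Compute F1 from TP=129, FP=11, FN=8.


Precision = 129/140 = 0.9214
Recall = 129/137 = 0.9416
F1 = 2·P·R/(P+R) = 2·TP/(2·TP+FP+FN) = 258/(258+11+8) = 258/277 = 0.9314

0.9314


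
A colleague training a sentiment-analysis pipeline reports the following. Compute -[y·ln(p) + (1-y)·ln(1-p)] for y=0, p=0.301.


BCE = -[y·ln(p) + (1-y)·ln(1-p)]
= -0 - 1·ln(1-0.301)
= -ln(0.699) = 0.3581

0.3581


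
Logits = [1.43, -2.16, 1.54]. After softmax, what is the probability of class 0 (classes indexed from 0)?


Exponentials: e^1.43=4.1787, e^-2.16=0.1153, e^1.54=4.6646
Sum = 8.9586
Softmax = [0.4664, 0.0129, 0.5207]
p[0] = 4.1787/8.9586 = 0.4664

0.4664


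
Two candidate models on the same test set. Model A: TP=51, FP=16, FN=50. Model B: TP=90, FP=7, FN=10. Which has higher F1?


Model A: P=51/67=0.7612, R=51/101=0.505, F1=2PR/(P+R)=2TP/(2TP+FP+FN)=102/168=0.6071
Model B: P=90/97=0.9278, R=90/100=0.9, F1=2PR/(P+R)=2TP/(2TP+FP+FN)=180/197=0.9137
0.6071 < 0.9137 → Model B

Model B


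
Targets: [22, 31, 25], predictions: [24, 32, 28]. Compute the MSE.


Squared errors: (22-24)²=4, (31-32)²=1, (25-28)²=9
Sum = 14
MSE = 14/3 = 14/3

14/3


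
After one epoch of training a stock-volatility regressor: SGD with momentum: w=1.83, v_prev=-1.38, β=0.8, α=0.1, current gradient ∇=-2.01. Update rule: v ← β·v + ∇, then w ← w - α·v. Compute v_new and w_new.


v_new = 0.8·-1.38 - 2.01 = -1.104 - 2.01 = -3.114
w_new = 1.83 - 0.1·-3.114 = 1.83 + 0.3114 = 2.1414

v_new=-3.114, w_new=2.1414


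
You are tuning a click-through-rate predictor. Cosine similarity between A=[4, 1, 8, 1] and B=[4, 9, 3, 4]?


A·B = 4·4 + 1·9 + 8·3 + 1·4 = 53
‖A‖ = √82 = 9.0554, ‖B‖ = √122 = 11.0454
cos = 53/(√82·√122) = 53/√10004 = 0.5299

0.5299


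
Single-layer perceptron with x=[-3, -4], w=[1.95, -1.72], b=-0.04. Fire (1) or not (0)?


z = (-3)·(1.95) + (-4)·(-1.72) - 0.04
  = 0.99
step(z) = 1 (z≥0)

1


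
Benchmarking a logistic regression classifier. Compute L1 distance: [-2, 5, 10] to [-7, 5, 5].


d = |-2+ 7| + |5-5| + |10-5|
  = 5 + 0 + 5
  = 10

10


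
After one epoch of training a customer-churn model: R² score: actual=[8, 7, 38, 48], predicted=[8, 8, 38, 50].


ȳ = 25.25
SS_res = Σ(y-ŷ)² = 5
SS_tot = Σ(y-ȳ)² = 1310.75
R² = 1 - SS_res/SS_tot = 1 - 0.0038 = 0.9962

0.9962


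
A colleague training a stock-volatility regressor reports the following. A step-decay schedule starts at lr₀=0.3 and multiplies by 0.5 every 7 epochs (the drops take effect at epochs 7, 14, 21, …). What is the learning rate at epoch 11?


n_drops = ⌊11/7⌋ = 1
lr = 0.3·0.5^1 = 0.3·0.5 = 0.15

0.15


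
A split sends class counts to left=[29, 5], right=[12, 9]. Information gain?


Parent = [41, 14], H_parent = 0.8184
H_left = 0.6024 (n=34), H_right = 0.9852 (n=21)
H_children = (34/55)·0.6024 + (21/55)·0.9852 = 0.7486
IG = 0.8184 - 0.7486 = 0.0698

0.0698


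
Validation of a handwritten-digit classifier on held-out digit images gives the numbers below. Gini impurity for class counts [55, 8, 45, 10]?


Probabilities: [55/118, 8/118, 45/118, 10/118] ≈ [0.4661, 0.0678, 0.3814, 0.0847]
Σpᵢ² = (3025 + 64 + 2025 + 100)/118² = 5214/13924
Gini = 1 - Σpᵢ² = 1 - 5214/13924 = 0.6255

0.6255


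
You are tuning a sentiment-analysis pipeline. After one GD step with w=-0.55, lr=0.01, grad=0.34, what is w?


w_new = w - α·∇
= -0.55 - 0.01·0.34
= -0.55 - 0.0034
= -0.5534

-0.5534


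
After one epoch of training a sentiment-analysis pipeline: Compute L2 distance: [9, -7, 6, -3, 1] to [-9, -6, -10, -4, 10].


d = √((9+ 9)² + (-7+ 6)² + (6+ 10)² + (-3+ 4)² + (1-10)²)
  = √(324 + 1 + 256 + 1 + 81)
  = √663 = 25.7488

25.7488


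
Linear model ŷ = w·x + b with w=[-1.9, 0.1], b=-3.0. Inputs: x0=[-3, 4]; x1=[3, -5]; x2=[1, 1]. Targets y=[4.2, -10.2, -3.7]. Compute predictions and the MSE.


ŷ0 = (-1.9)·(-3) + (0.1)·(4) - 3.0 = 3.1
ŷ1 = (-1.9)·(3) + (0.1)·(-5) - 3.0 = -9.2
ŷ2 = (-1.9)·(1) + (0.1)·(1) - 3.0 = -4.8
errors² = [1.21, 1.0, 1.21]
MSE = 3.4200/3 = 1.14

1.14


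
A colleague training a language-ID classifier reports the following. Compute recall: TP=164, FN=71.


Recall = TP/(TP+FN)
= 164/(164+71)
= 164/235 = 69.79%

69.79%


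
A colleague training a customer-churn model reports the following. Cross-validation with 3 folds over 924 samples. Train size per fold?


Fold size = 924/3 = 308
Training per fold = 924 - 308 = 616

616


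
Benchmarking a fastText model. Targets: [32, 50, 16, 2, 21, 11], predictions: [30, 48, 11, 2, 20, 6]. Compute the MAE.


Absolute errors: |32-30|=2, |50-48|=2, |16-11|=5, |2-2|=0, |21-20|=1, |11-6|=5
Sum = 15
MAE = 15/6 = 5/2

5/2


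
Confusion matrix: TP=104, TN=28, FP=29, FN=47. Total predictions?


Total = TP + TN + FP + FN
= 104 + 28 + 29 + 47
= 208
(Predicted positive: 133, predicted negative: 75)

208


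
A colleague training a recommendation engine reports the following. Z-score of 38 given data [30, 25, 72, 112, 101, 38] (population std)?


μ = 63, σ = 34.3608
z = (38 - 63)/34.3608 = -0.7276

-0.7276


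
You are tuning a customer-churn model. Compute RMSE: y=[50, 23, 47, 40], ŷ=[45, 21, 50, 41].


MSE = 39/4 = 9.75
RMSE = √(39/4) = 3.1225

3.1225


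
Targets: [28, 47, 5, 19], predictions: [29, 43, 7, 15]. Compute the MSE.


Squared errors: (28-29)²=1, (47-43)²=16, (5-7)²=4, (19-15)²=16
Sum = 37
MSE = 37/4 = 37/4

37/4


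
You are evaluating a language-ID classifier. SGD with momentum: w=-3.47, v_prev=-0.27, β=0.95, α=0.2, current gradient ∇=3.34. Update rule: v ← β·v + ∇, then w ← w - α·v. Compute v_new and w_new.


v_new = 0.95·-0.27 + 3.34 = -0.2565 + 3.34 = 3.0835
w_new = -3.47 - 0.2·3.0835 = -3.47 - 0.6167 = -4.0867

v_new=3.0835, w_new=-4.0867


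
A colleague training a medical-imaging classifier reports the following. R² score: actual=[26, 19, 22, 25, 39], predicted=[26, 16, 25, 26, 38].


ȳ = 26.2
SS_res = Σ(y-ŷ)² = 20
SS_tot = Σ(y-ȳ)² = 234.8
R² = 1 - SS_res/SS_tot = 1 - 0.0852 = 0.9148

0.9148


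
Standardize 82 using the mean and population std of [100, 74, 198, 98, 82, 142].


μ = 115.6667, σ = 42.6211
z = (82 - 115.6667)/42.6211 = -0.7899

-0.7899


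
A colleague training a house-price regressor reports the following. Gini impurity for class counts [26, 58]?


Probabilities: [26/84, 58/84] ≈ [0.3095, 0.6905]
Σpᵢ² = (676 + 3364)/84² = 4040/7056
Gini = 1 - Σpᵢ² = 1 - 4040/7056 = 0.4274

0.4274


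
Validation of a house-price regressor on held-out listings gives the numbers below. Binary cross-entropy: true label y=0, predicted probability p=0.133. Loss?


BCE = -[y·ln(p) + (1-y)·ln(1-p)]
= -0 - 1·ln(1-0.133)
= -ln(0.867) = 0.1427

0.1427


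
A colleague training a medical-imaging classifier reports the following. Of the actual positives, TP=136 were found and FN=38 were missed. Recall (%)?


Recall = TP/(TP+FN)
= 136/(136+38)
= 136/174 = 78.16%

78.16%


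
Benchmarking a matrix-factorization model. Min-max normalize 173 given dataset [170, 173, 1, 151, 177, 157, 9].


min=1, max=177
(173-1)/(177-1) = 172/176 = 0.9773

0.9773


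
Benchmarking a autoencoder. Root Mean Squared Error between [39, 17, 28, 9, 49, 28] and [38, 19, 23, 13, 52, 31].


MSE = 64/6 = 10.6667
RMSE = √(64/6) = 3.266

3.266


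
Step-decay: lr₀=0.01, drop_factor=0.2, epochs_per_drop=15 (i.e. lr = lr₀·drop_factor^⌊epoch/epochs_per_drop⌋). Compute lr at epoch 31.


n_drops = ⌊31/15⌋ = 2
lr = 0.01·0.2^2 = 0.01·0.04 = 0.0004

0.0004


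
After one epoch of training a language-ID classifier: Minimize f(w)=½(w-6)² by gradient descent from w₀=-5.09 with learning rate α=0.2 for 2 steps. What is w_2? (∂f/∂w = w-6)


step 1: grad = -5.09-6 = -11.09; w = -5.09 - 0.2·(-11.09) = -2.872
step 2: grad = -2.872-6 = -8.872; w = -2.872 - 0.2·(-8.872) = -1.0976

-1.0976


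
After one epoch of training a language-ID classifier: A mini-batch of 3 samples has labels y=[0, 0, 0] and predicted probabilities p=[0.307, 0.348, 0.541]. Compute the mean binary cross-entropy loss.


L[0] = -ln(1-0.307) = -ln(0.693) = 0.3667
L[1] = -ln(1-0.348) = -ln(0.652) = 0.4277
L[2] = -ln(1-0.541) = -ln(0.459) = 0.7787
mean = (0.3667 + 0.4277 + 0.7787)/3 = 0.5244

0.5244


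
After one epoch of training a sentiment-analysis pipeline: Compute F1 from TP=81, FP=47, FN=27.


Precision = 81/128 = 0.6328
Recall = 81/108 = 0.75
F1 = 2·P·R/(P+R) = 2·TP/(2·TP+FP+FN) = 162/(162+47+27) = 162/236 = 0.6864

0.6864


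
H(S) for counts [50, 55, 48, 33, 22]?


Probabilities: [50/208, 55/208, 48/208, 33/208, 22/208] ≈ [0.2404, 0.2644, 0.2308, 0.1587, 0.1058]
H = -((50/208)·log₂(50/208) + (55/208)·log₂(55/208) + (48/208)·log₂(48/208) + (33/208)·log₂(33/208) + (22/208)·log₂(22/208))
  = 2.2542 bits

2.2542 bits


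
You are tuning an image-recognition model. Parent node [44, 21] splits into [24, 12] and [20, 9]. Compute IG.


Parent = [44, 21], H_parent = 0.9077
H_left = 0.9183 (n=36), H_right = 0.8936 (n=29)
H_children = (36/65)·0.9183 + (29/65)·0.8936 = 0.9073
IG = 0.9077 - 0.9073 = 0.0004

0.0004


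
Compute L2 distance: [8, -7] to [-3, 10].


d = √((8+ 3)² + (-7-10)²)
  = √(121 + 289)
  = √410 = 20.2485

20.2485


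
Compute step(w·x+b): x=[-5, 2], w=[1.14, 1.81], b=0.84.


z = (-5)·(1.14) + (2)·(1.81) + 0.84
  = -1.24
step(z) = 0 (z<0)

0


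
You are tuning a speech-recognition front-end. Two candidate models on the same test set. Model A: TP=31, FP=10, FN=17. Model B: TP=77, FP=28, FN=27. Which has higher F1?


Model A: P=31/41=0.7561, R=31/48=0.6458, F1=2PR/(P+R)=2TP/(2TP+FP+FN)=62/89=0.6966
Model B: P=77/105=0.7333, R=77/104=0.7404, F1=2PR/(P+R)=2TP/(2TP+FP+FN)=154/209=0.7368
0.6966 < 0.7368 → Model B

Model B


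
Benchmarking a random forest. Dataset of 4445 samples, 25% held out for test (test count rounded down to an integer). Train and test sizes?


Test = ⌊4445·25/100⌋ = 1111
Train = 4445 - 1111 = 3334

Train: 3334, Test: 1111


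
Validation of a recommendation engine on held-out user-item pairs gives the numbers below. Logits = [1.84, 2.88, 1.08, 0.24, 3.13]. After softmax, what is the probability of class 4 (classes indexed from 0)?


Exponentials: e^1.84=6.2965, e^2.88=17.8143, e^1.08=2.9447, e^0.24=1.2712, e^3.13=22.874
Sum = 51.2007
Softmax = [0.123, 0.3479, 0.0575, 0.0248, 0.4468]
p[4] = 22.874/51.2007 = 0.4468

0.4468


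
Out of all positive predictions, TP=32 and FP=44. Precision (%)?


Precision = TP/(TP+FP)
= 32/(32+44)
= 32/76 = 42.11%

42.11%


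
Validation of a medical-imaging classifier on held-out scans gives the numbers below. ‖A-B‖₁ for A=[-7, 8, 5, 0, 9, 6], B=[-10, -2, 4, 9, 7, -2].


d = |-7+ 10| + |8+ 2| + |5-4| + |0-9| + |9-7| + |6+ 2|
  = 3 + 10 + 1 + 9 + 2 + 8
  = 33

33


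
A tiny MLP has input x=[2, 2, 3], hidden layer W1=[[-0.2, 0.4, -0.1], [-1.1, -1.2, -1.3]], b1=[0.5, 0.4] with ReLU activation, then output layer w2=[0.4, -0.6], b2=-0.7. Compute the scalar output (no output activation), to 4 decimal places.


z1[0] = (-0.2)·(2) + (0.4)·(2) + (-0.1)·(3) + 0.5 = 0.6
z1[1] = (-1.1)·(2) + (-1.2)·(2) + (-1.3)·(3) + 0.4 = -8.1
h = ReLU(z1) = [0.6, 0.0]
output = (0.4)·(0.6) + (-0.6)·(0.0) - 0.7 = -0.46

-0.46


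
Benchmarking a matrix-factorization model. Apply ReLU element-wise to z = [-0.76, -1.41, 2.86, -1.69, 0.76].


ReLU(-0.76) = max(0, -0.76) = 0.0
ReLU(-1.41) = max(0, -1.41) = 0.0
ReLU(2.86) = max(0, 2.86) = 2.86
ReLU(-1.69) = max(0, -1.69) = 0.0
ReLU(0.76) = max(0, 0.76) = 0.76
result = [0.0, 0.0, 2.86, 0.0, 0.76]

[0.0, 0.0, 2.86, 0.0, 0.76]


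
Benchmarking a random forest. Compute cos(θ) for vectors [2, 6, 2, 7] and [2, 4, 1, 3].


A·B = 2·2 + 6·4 + 2·1 + 7·3 = 51
‖A‖ = √93 = 9.6437, ‖B‖ = √30 = 5.4772
cos = 51/(√93·√30) = 51/√2790 = 0.9655

0.9655


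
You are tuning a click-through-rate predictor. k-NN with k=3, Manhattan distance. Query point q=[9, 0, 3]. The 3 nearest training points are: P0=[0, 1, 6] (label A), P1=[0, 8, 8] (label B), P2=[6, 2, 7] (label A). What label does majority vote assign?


d(q,P0) = 13  (label A)
d(q,P1) = 22  (label B)
d(q,P2) = 9  (label A)
Votes: A=2, B=1
Majority → A

A


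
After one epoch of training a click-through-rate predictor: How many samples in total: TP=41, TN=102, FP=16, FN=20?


Total = TP + TN + FP + FN
= 41 + 102 + 16 + 20
= 179
(Predicted positive: 57, predicted negative: 122)

179


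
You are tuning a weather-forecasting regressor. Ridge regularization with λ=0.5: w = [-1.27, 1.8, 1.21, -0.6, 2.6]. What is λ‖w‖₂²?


‖w‖₂² = (-1.27)² + (1.8)² + (1.21)² + (-0.6)² + (2.6)²
     = 1.6129 + 3.24 + 1.4641 + 0.36 + 6.76
     = 13.437
λ·‖w‖₂² = 0.5·13.437 = 6.7185

6.7185


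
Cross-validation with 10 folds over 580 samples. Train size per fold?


Fold size = 580/10 = 58
Training per fold = 580 - 58 = 522

522


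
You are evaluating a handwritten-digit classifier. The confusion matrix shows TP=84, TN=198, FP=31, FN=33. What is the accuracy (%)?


Accuracy = (TP+TN)/(TP+TN+FP+FN)
= (84+198)/(346)
= 282/346 = 81.5%

81.5%


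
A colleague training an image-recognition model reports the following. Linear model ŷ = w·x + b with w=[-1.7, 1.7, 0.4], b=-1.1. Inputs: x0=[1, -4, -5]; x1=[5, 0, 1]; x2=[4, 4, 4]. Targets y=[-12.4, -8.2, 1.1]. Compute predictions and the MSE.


ŷ0 = (-1.7)·(1) + (1.7)·(-4) + (0.4)·(-5) - 1.1 = -11.6
ŷ1 = (-1.7)·(5) + (1.7)·(0) + (0.4)·(1) - 1.1 = -9.2
ŷ2 = (-1.7)·(4) + (1.7)·(4) + (0.4)·(4) - 1.1 = 0.5
errors² = [0.64, 1.0, 0.36]
MSE = 2.0000/3 = 0.6667

0.6667


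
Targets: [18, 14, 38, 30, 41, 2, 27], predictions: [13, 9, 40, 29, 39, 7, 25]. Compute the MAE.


Absolute errors: |18-13|=5, |14-9|=5, |38-40|=2, |30-29|=1, |41-39|=2, |2-7|=5, |27-25|=2
Sum = 22
MAE = 22/7 = 22/7

22/7


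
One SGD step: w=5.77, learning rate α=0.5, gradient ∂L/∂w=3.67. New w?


w_new = w - α·∇
= 5.77 - 0.5·3.67
= 5.77 - 1.835
= 3.935

3.935


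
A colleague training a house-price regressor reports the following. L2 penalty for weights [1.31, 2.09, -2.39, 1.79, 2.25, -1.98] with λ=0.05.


‖w‖₂² = (1.31)² + (2.09)² + (-2.39)² + (1.79)² + (2.25)² + (-1.98)²
     = 1.7161 + 4.3681 + 5.7121 + 3.2041 + 5.0625 + 3.9204
     = 23.9833
λ·‖w‖₂² = 0.05·23.9833 = 1.199165

1.199165


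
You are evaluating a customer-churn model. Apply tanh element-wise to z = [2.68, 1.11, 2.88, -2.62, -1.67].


tanh(2.68) = 0.9906
tanh(1.11) = 0.8041
tanh(2.88) = 0.9937
tanh(-2.62) = -0.9895
tanh(-1.67) = -0.9316
result = [0.9906, 0.8041, 0.9937, -0.9895, -0.9316]

[0.9906, 0.8041, 0.9937, -0.9895, -0.9316]


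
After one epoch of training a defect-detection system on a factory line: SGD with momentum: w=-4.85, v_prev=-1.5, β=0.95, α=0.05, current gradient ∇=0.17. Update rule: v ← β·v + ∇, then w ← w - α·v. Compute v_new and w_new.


v_new = 0.95·-1.5 + 0.17 = -1.425 + 0.17 = -1.255
w_new = -4.85 - 0.05·-1.255 = -4.85 + 0.06275 = -4.78725

v_new=-1.255, w_new=-4.78725


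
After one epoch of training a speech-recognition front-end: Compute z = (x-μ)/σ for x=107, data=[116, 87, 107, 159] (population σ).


μ = 117.25, σ = 26.2904
z = (107 - 117.25)/26.2904 = -0.3899

-0.3899


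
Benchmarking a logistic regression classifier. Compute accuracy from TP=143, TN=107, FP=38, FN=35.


Accuracy = (TP+TN)/(TP+TN+FP+FN)
= (143+107)/(323)
= 250/323 = 77.4%

77.4%


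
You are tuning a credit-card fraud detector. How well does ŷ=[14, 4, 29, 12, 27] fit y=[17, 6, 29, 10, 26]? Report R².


ȳ = 17.6
SS_res = Σ(y-ŷ)² = 18
SS_tot = Σ(y-ȳ)² = 393.2
R² = 1 - SS_res/SS_tot = 1 - 0.0458 = 0.9542

0.9542


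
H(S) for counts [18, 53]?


Probabilities: [18/71, 53/71] ≈ [0.2535, 0.7465]
H = -((18/71)·log₂(18/71) + (53/71)·log₂(53/71))
  = 0.8168 bits

0.8168 bits


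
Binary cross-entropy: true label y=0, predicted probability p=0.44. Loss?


BCE = -[y·ln(p) + (1-y)·ln(1-p)]
= -0 - 1·ln(1-0.44)
= -ln(0.56) = 0.5798

0.5798


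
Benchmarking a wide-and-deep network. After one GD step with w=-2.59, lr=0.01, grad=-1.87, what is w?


w_new = w - α·∇
= -2.59 - 0.01·-1.87
= -2.59 + 0.0187
= -2.5713

-2.5713


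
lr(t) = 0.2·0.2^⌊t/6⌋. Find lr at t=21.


n_drops = ⌊21/6⌋ = 3
lr = 0.2·0.2^3 = 0.2·0.008 = 0.0016

0.0016


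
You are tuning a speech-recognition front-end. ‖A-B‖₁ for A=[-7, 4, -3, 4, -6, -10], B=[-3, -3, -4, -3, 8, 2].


d = |-7+ 3| + |4+ 3| + |-3+ 4| + |4+ 3| + |-6-8| + |-10-2|
  = 4 + 7 + 1 + 7 + 14 + 12
  = 45

45


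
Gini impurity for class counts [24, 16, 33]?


Probabilities: [24/73, 16/73, 33/73] ≈ [0.3288, 0.2192, 0.4521]
Σpᵢ² = (576 + 256 + 1089)/73² = 1921/5329
Gini = 1 - Σpᵢ² = 1 - 1921/5329 = 0.6395

0.6395


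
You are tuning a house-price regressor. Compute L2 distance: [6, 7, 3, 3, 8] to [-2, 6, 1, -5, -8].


d = √((6+ 2)² + (7-6)² + (3-1)² + (3+ 5)² + (8+ 8)²)
  = √(64 + 1 + 4 + 64 + 256)
  = √389 = 19.7231

19.7231


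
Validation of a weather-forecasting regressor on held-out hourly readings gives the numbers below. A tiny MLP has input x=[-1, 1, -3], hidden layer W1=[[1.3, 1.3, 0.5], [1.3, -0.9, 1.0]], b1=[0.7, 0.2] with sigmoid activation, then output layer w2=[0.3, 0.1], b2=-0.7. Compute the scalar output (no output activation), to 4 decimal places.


z1[0] = (1.3)·(-1) + (1.3)·(1) + (0.5)·(-3) + 0.7 = -0.8
z1[1] = (1.3)·(-1) + (-0.9)·(1) + (1.0)·(-3) + 0.2 = -5.0
h = sigmoid(z1) = [0.31, 0.0067]
output = (0.3)·(0.31) + (0.1)·(0.0067) - 0.7 = -0.6063

-0.6063


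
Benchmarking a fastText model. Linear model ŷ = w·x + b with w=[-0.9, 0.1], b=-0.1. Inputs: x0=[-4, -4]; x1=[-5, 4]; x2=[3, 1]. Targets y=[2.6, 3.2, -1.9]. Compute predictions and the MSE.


ŷ0 = (-0.9)·(-4) + (0.1)·(-4) - 0.1 = 3.1
ŷ1 = (-0.9)·(-5) + (0.1)·(4) - 0.1 = 4.8
ŷ2 = (-0.9)·(3) + (0.1)·(1) - 0.1 = -2.7
errors² = [0.25, 2.56, 0.64]
MSE = 3.4500/3 = 1.15

1.15


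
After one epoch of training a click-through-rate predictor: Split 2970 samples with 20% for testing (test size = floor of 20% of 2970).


Test = ⌊2970·20/100⌋ = 594
Train = 2970 - 594 = 2376

Train: 2376, Test: 594


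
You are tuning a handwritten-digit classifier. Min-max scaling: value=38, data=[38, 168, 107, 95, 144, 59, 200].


min=38, max=200
(38-38)/(200-38) = 0/162 = 0.0

0.0


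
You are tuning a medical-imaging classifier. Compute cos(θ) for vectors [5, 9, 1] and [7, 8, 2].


A·B = 5·7 + 9·8 + 1·2 = 109
‖A‖ = √107 = 10.3441, ‖B‖ = √117 = 10.8167
cos = 109/(√107·√117) = 109/√12519 = 0.9742

0.9742


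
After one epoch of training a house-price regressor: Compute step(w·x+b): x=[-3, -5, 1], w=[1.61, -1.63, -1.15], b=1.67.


z = (-3)·(1.61) + (-5)·(-1.63) + (1)·(-1.15) + 1.67
  = 3.84
step(z) = 1 (z≥0)

1


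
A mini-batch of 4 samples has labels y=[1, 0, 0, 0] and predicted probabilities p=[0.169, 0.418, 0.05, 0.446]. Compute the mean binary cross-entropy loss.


L[0] = -ln(0.169) = 1.7779
L[1] = -ln(1-0.418) = -ln(0.582) = 0.5413
L[2] = -ln(1-0.05) = -ln(0.95) = 0.0513
L[3] = -ln(1-0.446) = -ln(0.554) = 0.5906
mean = (1.7779 + 0.5413 + 0.0513 + 0.5906)/4 = 0.7403

0.7403


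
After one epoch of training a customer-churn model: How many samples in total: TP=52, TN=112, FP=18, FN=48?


Total = TP + TN + FP + FN
= 52 + 112 + 18 + 48
= 230
(Predicted positive: 70, predicted negative: 160)

230


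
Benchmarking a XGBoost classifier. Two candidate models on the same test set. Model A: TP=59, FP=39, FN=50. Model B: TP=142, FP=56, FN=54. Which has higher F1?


Model A: P=59/98=0.602, R=59/109=0.5413, F1=2PR/(P+R)=2TP/(2TP+FP+FN)=118/207=0.57
Model B: P=142/198=0.7172, R=142/196=0.7245, F1=2PR/(P+R)=2TP/(2TP+FP+FN)=284/394=0.7208
0.57 < 0.7208 → Model B

Model B


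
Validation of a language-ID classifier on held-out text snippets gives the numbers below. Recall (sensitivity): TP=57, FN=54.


Recall = TP/(TP+FN)
= 57/(57+54)
= 57/111 = 51.35%

51.35%


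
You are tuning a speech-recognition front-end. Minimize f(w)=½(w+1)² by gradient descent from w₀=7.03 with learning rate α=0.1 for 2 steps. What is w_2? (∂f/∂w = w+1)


step 1: grad = 7.03+1 = 8.03; w = 7.03 - 0.1·(8.03) = 6.227
step 2: grad = 6.227+1 = 7.227; w = 6.227 - 0.1·(7.227) = 5.5043

5.5043


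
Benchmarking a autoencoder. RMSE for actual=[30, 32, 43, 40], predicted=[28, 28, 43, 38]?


MSE = 24/4 = 6
RMSE = √(24/4) = 2.4495

2.4495


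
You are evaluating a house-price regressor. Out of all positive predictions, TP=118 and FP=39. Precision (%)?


Precision = TP/(TP+FP)
= 118/(118+39)
= 118/157 = 75.16%

75.16%


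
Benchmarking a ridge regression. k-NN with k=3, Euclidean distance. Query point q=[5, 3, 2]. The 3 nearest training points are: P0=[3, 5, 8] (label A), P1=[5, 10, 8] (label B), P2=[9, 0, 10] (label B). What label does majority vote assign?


d(q,P0) = 6.6332  (label A)
d(q,P1) = 9.2195  (label B)
d(q,P2) = 9.434  (label B)
Votes: A=1, B=2
Majority → B

B


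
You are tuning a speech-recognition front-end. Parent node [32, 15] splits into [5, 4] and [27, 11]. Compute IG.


Parent = [32, 15], H_parent = 0.9035
H_left = 0.9911 (n=9), H_right = 0.868 (n=38)
H_children = (9/47)·0.9911 + (38/47)·0.868 = 0.8916
IG = 0.9035 - 0.8916 = 0.0119

0.0119


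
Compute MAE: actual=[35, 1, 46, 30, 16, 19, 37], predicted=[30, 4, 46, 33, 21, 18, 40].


Absolute errors: |35-30|=5, |1-4|=3, |46-46|=0, |30-33|=3, |16-21|=5, |19-18|=1, |37-40|=3
Sum = 20
MAE = 20/7 = 20/7

20/7


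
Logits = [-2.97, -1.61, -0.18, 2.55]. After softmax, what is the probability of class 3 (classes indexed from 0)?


Exponentials: e^-2.97=0.0513, e^-1.61=0.1999, e^-0.18=0.8353, e^2.55=12.8071
Sum = 13.8936
Softmax = [0.0037, 0.0144, 0.0601, 0.9218]
p[3] = 12.8071/13.8936 = 0.9218

0.9218


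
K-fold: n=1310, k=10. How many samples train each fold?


Fold size = 1310/10 = 131
Training per fold = 1310 - 131 = 1179

1179


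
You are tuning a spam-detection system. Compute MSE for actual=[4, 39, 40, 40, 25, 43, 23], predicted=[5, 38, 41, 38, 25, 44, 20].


Squared errors: (4-5)²=1, (39-38)²=1, (40-41)²=1, (40-38)²=4, (25-25)²=0, (43-44)²=1, (23-20)²=9
Sum = 17
MSE = 17/7 = 17/7

17/7


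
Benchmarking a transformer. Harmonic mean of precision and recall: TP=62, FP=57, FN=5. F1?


Precision = 62/119 = 0.521
Recall = 62/67 = 0.9254
F1 = 2·P·R/(P+R) = 2·TP/(2·TP+FP+FN) = 124/(124+57+5) = 124/186 = 0.6667

0.6667


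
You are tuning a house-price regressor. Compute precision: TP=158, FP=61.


Precision = TP/(TP+FP)
= 158/(158+61)
= 158/219 = 72.15%

72.15%


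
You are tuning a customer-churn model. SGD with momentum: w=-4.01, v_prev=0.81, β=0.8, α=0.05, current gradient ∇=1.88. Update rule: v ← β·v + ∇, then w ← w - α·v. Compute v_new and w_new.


v_new = 0.8·0.81 + 1.88 = 0.648 + 1.88 = 2.528
w_new = -4.01 - 0.05·2.528 = -4.01 - 0.1264 = -4.1364

v_new=2.528, w_new=-4.1364


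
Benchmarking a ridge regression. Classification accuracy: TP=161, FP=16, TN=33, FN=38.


Accuracy = (TP+TN)/(TP+TN+FP+FN)
= (161+33)/(248)
= 194/248 = 78.23%

78.23%


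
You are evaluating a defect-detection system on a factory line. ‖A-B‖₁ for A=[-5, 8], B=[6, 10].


d = |-5-6| + |8-10|
  = 11 + 2
  = 13

13


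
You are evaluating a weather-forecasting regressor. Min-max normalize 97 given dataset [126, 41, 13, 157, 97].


min=13, max=157
(97-13)/(157-13) = 84/144 = 0.5833

0.5833


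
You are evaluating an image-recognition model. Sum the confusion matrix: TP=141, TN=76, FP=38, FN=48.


Total = TP + TN + FP + FN
= 141 + 76 + 38 + 48
= 303
(Predicted positive: 179, predicted negative: 124)

303


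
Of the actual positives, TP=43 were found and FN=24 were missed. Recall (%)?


Recall = TP/(TP+FN)
= 43/(43+24)
= 43/67 = 64.18%

64.18%


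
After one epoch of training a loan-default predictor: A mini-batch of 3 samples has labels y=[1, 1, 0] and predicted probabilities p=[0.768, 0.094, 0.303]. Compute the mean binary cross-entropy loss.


L[0] = -ln(0.768) = 0.264
L[1] = -ln(0.094) = 2.3645
L[2] = -ln(1-0.303) = -ln(0.697) = 0.361
mean = (0.264 + 2.3645 + 0.361)/3 = 0.9965

0.9965


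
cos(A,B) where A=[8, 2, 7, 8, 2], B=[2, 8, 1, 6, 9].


A·B = 8·2 + 2·8 + 7·1 + 8·6 + 2·9 = 105
‖A‖ = √185 = 13.6015, ‖B‖ = √186 = 13.6382
cos = 105/(√185·√186) = 105/√34410 = 0.566

0.566


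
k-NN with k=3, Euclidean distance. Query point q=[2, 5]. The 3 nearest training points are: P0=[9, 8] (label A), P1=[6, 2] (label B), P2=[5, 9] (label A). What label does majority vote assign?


d(q,P0) = 7.6158  (label A)
d(q,P1) = 5.0  (label B)
d(q,P2) = 5.0  (label A)
Votes: A=2, B=1
Majority → A

A


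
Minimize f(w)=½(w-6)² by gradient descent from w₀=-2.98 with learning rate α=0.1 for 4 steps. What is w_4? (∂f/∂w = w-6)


step 1: grad = -2.98-6 = -8.98; w = -2.98 - 0.1·(-8.98) = -2.082
step 2: grad = -2.082-6 = -8.082; w = -2.082 - 0.1·(-8.082) = -1.2738
step 3: grad = -1.2738-6 = -7.2738; w = -1.2738 - 0.1·(-7.2738) = -0.54642
step 4: grad = -0.54642-6 = -6.54642; w = -0.54642 - 0.1·(-6.54642) = 0.108222

0.108222


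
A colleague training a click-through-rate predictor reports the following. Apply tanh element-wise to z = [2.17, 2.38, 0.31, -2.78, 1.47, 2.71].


tanh(2.17) = 0.9743
tanh(2.38) = 0.983
tanh(0.31) = 0.3004
tanh(-2.78) = -0.9923
tanh(1.47) = 0.8996
tanh(2.71) = 0.9912
result = [0.9743, 0.983, 0.3004, -0.9923, 0.8996, 0.9912]

[0.9743, 0.983, 0.3004, -0.9923, 0.8996, 0.9912]


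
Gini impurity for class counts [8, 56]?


Probabilities: [8/64, 56/64] ≈ [0.125, 0.875]
Σpᵢ² = (64 + 3136)/64² = 3200/4096
Gini = 1 - Σpᵢ² = 1 - 3200/4096 = 0.2188

0.2188


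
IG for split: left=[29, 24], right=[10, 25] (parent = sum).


Parent = [39, 49], H_parent = 0.9907
H_left = 0.9936 (n=53), H_right = 0.8631 (n=35)
H_children = (53/88)·0.9936 + (35/88)·0.8631 = 0.9417
IG = 0.9907 - 0.9417 = 0.049

0.049


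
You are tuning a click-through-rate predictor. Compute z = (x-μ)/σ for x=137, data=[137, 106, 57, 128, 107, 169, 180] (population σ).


μ = 126.2857, σ = 38.5661
z = (137 - 126.2857)/38.5661 = 0.2778

0.2778


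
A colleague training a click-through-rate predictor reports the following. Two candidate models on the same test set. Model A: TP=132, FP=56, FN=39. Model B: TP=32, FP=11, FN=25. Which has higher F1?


Model A: P=132/188=0.7021, R=132/171=0.7719, F1=2PR/(P+R)=2TP/(2TP+FP+FN)=264/359=0.7354
Model B: P=32/43=0.7442, R=32/57=0.5614, F1=2PR/(P+R)=2TP/(2TP+FP+FN)=64/100=0.64
0.7354 > 0.64 → Model A

Model A


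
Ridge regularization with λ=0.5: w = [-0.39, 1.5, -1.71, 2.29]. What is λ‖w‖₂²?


‖w‖₂² = (-0.39)² + (1.5)² + (-1.71)² + (2.29)²
     = 0.1521 + 2.25 + 2.9241 + 5.2441
     = 10.5703
λ·‖w‖₂² = 0.5·10.5703 = 5.28515

5.28515


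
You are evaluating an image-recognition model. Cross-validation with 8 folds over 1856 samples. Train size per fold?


Fold size = 1856/8 = 232
Training per fold = 1856 - 232 = 1624

1624


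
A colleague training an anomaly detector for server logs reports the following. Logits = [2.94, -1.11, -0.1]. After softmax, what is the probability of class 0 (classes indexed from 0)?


Exponentials: e^2.94=18.9158, e^-1.11=0.3296, e^-0.1=0.9048
Sum = 20.1502
Softmax = [0.9387, 0.0164, 0.0449]
p[0] = 18.9158/20.1502 = 0.9387

0.9387


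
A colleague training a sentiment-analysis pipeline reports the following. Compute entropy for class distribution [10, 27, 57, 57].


Probabilities: [10/151, 27/151, 57/151, 57/151] ≈ [0.0662, 0.1788, 0.3775, 0.3775]
H = -((10/151)·log₂(10/151) + (27/151)·log₂(27/151) + (57/151)·log₂(57/151) + (57/151)·log₂(57/151))
  = 1.7646 bits

1.7646 bits


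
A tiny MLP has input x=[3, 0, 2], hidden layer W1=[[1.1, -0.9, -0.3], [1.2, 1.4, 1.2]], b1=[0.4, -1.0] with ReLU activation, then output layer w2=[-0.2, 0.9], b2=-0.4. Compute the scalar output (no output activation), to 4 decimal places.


z1[0] = (1.1)·(3) + (-0.9)·(0) + (-0.3)·(2) + 0.4 = 3.1
z1[1] = (1.2)·(3) + (1.4)·(0) + (1.2)·(2) - 1.0 = 5.0
h = ReLU(z1) = [3.1, 5.0]
output = (-0.2)·(3.1) + (0.9)·(5.0) - 0.4 = 3.48

3.48


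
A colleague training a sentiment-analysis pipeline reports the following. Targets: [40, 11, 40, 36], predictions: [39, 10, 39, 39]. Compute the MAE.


Absolute errors: |40-39|=1, |11-10|=1, |40-39|=1, |36-39|=3
Sum = 6
MAE = 6/4 = 3/2

3/2


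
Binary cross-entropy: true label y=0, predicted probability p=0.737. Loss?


BCE = -[y·ln(p) + (1-y)·ln(1-p)]
= -0 - 1·ln(1-0.737)
= -ln(0.263) = 1.3356

1.3356


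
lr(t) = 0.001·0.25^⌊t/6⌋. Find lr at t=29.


n_drops = ⌊29/6⌋ = 4
lr = 0.001·0.25^4 = 0.001·0.00390625 = 0.00000390625

0.00000390625


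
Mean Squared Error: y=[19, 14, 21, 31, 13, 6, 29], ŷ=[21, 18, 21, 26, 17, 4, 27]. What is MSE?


Squared errors: (19-21)²=4, (14-18)²=16, (21-21)²=0, (31-26)²=25, (13-17)²=16, (6-4)²=4, (29-27)²=4
Sum = 69
MSE = 69/7 = 69/7

69/7


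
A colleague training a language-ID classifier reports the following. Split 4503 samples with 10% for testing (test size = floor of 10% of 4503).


Test = ⌊4503·10/100⌋ = 450
Train = 4503 - 450 = 4053

Train: 4053, Test: 450


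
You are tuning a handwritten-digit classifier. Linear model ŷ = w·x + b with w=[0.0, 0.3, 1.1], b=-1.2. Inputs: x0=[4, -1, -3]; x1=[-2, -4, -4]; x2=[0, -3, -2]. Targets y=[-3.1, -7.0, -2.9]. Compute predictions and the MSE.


ŷ0 = (0.0)·(4) + (0.3)·(-1) + (1.1)·(-3) - 1.2 = -4.8
ŷ1 = (0.0)·(-2) + (0.3)·(-4) + (1.1)·(-4) - 1.2 = -6.8
ŷ2 = (0.0)·(0) + (0.3)·(-3) + (1.1)·(-2) - 1.2 = -4.3
errors² = [2.89, 0.04, 1.96]
MSE = 4.8900/3 = 1.63

1.63


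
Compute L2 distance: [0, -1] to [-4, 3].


d = √((0+ 4)² + (-1-3)²)
  = √(16 + 16)
  = √32 = 5.6569

5.6569


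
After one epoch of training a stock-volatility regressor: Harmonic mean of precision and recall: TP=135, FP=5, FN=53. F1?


Precision = 135/140 = 0.9643
Recall = 135/188 = 0.7181
F1 = 2·P·R/(P+R) = 2·TP/(2·TP+FP+FN) = 270/(270+5+53) = 270/328 = 0.8232

0.8232


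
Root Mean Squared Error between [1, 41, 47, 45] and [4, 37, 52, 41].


MSE = 66/4 = 16.5
RMSE = √(66/4) = 4.062

4.062


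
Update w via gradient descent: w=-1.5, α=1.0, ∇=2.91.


w_new = w - α·∇
= -1.5 - 1.0·2.91
= -1.5 - 2.91
= -4.41

-4.41


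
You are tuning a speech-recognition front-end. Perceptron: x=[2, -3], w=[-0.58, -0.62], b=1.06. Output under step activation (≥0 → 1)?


z = (2)·(-0.58) + (-3)·(-0.62) + 1.06
  = 1.76
step(z) = 1 (z≥0)

1


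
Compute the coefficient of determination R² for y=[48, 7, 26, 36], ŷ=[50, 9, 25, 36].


ȳ = 29.25
SS_res = Σ(y-ŷ)² = 9
SS_tot = Σ(y-ȳ)² = 902.75
R² = 1 - SS_res/SS_tot = 1 - 0.01 = 0.99

0.99


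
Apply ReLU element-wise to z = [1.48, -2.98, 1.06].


ReLU(1.48) = max(0, 1.48) = 1.48
ReLU(-2.98) = max(0, -2.98) = 0.0
ReLU(1.06) = max(0, 1.06) = 1.06
result = [1.48, 0.0, 1.06]

[1.48, 0.0, 1.06]


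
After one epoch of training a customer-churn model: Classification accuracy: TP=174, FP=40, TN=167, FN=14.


Accuracy = (TP+TN)/(TP+TN+FP+FN)
= (174+167)/(395)
= 341/395 = 86.33%

86.33%


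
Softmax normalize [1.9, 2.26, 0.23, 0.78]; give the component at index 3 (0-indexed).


Exponentials: e^1.9=6.6859, e^2.26=9.5831, e^0.23=1.2586, e^0.78=2.1815
Sum = 19.7091
Softmax = [0.3392, 0.4862, 0.0639, 0.1107]
p[3] = 2.1815/19.7091 = 0.1107

0.1107


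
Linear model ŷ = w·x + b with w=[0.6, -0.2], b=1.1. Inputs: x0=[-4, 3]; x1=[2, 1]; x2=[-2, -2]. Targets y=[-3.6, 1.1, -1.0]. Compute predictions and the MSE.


ŷ0 = (0.6)·(-4) + (-0.2)·(3) + 1.1 = -1.9
ŷ1 = (0.6)·(2) + (-0.2)·(1) + 1.1 = 2.1
ŷ2 = (0.6)·(-2) + (-0.2)·(-2) + 1.1 = 0.3
errors² = [2.89, 1.0, 1.69]
MSE = 5.5800/3 = 1.86

1.86


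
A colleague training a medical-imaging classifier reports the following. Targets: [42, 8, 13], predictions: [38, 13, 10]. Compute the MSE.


Squared errors: (42-38)²=16, (8-13)²=25, (13-10)²=9
Sum = 50
MSE = 50/3 = 50/3

50/3


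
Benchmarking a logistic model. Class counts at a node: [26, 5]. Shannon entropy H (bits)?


Probabilities: [26/31, 5/31] ≈ [0.8387, 0.1613]
H = -((26/31)·log₂(26/31) + (5/31)·log₂(5/31))
  = 0.6374 bits

0.6374 bits


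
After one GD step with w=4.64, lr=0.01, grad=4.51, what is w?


w_new = w - α·∇
= 4.64 - 0.01·4.51
= 4.64 - 0.0451
= 4.5949

4.5949


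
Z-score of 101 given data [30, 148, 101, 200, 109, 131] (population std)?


μ = 119.8333, σ = 51.4568
z = (101 - 119.8333)/51.4568 = -0.366

-0.366


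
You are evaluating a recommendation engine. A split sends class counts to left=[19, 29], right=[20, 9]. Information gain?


Parent = [39, 38], H_parent = 0.9999
H_left = 0.9685 (n=48), H_right = 0.8936 (n=29)
H_children = (48/77)·0.9685 + (29/77)·0.8936 = 0.9403
IG = 0.9999 - 0.9403 = 0.0596

0.0596


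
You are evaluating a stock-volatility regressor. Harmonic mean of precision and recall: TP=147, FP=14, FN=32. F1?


Precision = 147/161 = 0.913
Recall = 147/179 = 0.8212
F1 = 2·P·R/(P+R) = 2·TP/(2·TP+FP+FN) = 294/(294+14+32) = 294/340 = 0.8647

0.8647


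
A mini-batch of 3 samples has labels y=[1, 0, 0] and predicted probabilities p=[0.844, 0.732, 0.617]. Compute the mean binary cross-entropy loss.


L[0] = -ln(0.844) = 0.1696
L[1] = -ln(1-0.732) = -ln(0.268) = 1.3168
L[2] = -ln(1-0.617) = -ln(0.383) = 0.9597
mean = (0.1696 + 1.3168 + 0.9597)/3 = 0.8154

0.8154


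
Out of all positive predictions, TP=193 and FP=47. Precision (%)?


Precision = TP/(TP+FP)
= 193/(193+47)
= 193/240 = 80.42%

80.42%


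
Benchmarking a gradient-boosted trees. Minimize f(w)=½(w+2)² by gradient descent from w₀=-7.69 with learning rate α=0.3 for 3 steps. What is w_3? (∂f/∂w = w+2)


step 1: grad = -7.69+2 = -5.69; w = -7.69 - 0.3·(-5.69) = -5.983
step 2: grad = -5.983+2 = -3.983; w = -5.983 - 0.3·(-3.983) = -4.7881
step 3: grad = -4.7881+2 = -2.7881; w = -4.7881 - 0.3·(-2.7881) = -3.95167

-3.95167
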